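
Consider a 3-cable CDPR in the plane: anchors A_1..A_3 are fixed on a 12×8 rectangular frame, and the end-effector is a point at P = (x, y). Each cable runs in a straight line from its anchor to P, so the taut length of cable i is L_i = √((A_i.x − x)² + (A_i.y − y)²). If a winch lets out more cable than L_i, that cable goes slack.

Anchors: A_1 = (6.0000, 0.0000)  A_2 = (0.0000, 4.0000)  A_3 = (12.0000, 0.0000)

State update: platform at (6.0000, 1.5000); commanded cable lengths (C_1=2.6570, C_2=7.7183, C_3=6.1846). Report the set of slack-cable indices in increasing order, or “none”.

cable 1: √((0.0000)²+(-1.5000)²)=1.5000, C_1=2.6570: slack
cable 2: √((-6.0000)²+(2.5000)²)=6.5000, C_2=7.7183: slack
cable 3: √((6.0000)²+(-1.5000)²)=6.1847, C_3=6.1846: taut

1, 2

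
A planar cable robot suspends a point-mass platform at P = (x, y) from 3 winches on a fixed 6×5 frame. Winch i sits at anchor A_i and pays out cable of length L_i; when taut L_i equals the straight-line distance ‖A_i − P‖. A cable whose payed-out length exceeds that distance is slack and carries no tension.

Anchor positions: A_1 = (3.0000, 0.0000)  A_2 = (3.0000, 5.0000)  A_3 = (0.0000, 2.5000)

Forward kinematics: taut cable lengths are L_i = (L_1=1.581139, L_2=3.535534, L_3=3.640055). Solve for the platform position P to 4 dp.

(3.5000, 1.5000)

circle eqns → linear via eq_j − eq_1; set q_j = A_j·A_j − L_j²
q_1 = 9.0000+0.0000−2.5000 = 6.5000
0.0000·x − 10.0000·y = q_1−q_2 = -15.0000
6.0000·x − 5.0000·y = q_1−q_3 = 13.5000
solve first two rows → x=3.5000, y=1.5000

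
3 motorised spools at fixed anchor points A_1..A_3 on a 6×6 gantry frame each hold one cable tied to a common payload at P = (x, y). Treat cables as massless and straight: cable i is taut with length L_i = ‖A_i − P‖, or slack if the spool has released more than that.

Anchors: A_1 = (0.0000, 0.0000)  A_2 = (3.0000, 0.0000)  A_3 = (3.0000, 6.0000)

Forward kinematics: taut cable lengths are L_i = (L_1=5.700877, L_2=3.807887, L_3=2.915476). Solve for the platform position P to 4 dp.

(4.5000, 3.5000)

each cable: (A_i−P)·(A_i−P) = L_i²; let c_i = ‖A_i‖²−L_i²
c_1 = 0.0000+0.0000−32.5000 = -32.5000
row 1: -6.0000x + 0.0000y = -27.0000  (c_2=-5.5000)
row 2: -6.0000x − 12.0000y = -69.0000  (c_3=36.5000)
Cramer on rows 1–2 → x = 4.5000, y = 3.5000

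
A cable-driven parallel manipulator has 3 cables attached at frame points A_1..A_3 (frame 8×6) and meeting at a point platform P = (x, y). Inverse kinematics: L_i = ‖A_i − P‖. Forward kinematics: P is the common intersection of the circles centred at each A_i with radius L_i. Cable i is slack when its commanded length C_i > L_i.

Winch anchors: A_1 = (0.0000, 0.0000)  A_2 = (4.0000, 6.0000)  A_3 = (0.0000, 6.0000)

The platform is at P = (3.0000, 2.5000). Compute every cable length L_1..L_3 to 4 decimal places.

L_1 = √((0.0000−3.0000)² + (0.0000−2.5000)²) = 3.9051
L_2 = √((4.0000−3.0000)² + (6.0000−2.5000)²) = 3.6401
L_3 = √((0.0000−3.0000)² + (6.0000−2.5000)²) = 4.6098

(3.9051, 3.6401, 4.6098)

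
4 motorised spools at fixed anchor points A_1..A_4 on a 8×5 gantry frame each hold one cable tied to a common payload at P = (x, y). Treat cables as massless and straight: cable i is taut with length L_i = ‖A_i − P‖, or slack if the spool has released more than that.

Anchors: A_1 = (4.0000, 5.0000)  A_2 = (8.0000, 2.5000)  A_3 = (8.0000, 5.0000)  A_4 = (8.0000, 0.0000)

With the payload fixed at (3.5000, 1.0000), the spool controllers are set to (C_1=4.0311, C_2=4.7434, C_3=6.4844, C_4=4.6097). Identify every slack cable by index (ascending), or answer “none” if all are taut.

3

cable 1: L_1 = ‖A_1−P‖ = 4.0311;  C_1 = 4.0311 → taut
cable 2: L_2 = ‖A_2−P‖ = 4.7434;  C_2 = 4.7434 → taut
cable 3: L_3 = ‖A_3−P‖ = 6.0208;  C_3 = 6.4844 → slack
cable 4: L_4 = ‖A_4−P‖ = 4.6098;  C_4 = 4.6097 → taut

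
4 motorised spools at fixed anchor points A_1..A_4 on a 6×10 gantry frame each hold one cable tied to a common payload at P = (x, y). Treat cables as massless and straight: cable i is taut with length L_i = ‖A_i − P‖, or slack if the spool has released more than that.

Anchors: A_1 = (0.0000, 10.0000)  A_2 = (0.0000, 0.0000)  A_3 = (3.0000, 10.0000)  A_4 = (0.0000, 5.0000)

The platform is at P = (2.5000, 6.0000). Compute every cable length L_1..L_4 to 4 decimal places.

cable 1: Δx=-2.5000, Δy=4.0000; L_1 = √(Δx²+Δy²) = 4.7170
cable 2: Δx=-2.5000, Δy=-6.0000; L_2 = √(Δx²+Δy²) = 6.5000
cable 3: Δx=0.5000, Δy=4.0000; L_3 = √(Δx²+Δy²) = 4.0311
cable 4: Δx=-2.5000, Δy=-1.0000; L_4 = √(Δx²+Δy²) = 2.6926

(4.7170, 6.5000, 4.0311, 2.6926)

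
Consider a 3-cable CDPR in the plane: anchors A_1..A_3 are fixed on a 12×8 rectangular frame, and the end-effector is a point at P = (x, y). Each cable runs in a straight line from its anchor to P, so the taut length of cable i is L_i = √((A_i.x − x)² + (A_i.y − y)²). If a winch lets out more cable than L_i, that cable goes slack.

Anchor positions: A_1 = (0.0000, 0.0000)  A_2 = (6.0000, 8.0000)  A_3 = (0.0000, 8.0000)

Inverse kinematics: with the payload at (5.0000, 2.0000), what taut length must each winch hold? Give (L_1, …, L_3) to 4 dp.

L_1 = √((0.0000−5.0000)² + (0.0000−2.0000)²) = 5.3852
L_2 = √((6.0000−5.0000)² + (8.0000−2.0000)²) = 6.0828
L_3 = √((0.0000−5.0000)² + (8.0000−2.0000)²) = 7.8102

(5.3852, 6.0828, 7.8102)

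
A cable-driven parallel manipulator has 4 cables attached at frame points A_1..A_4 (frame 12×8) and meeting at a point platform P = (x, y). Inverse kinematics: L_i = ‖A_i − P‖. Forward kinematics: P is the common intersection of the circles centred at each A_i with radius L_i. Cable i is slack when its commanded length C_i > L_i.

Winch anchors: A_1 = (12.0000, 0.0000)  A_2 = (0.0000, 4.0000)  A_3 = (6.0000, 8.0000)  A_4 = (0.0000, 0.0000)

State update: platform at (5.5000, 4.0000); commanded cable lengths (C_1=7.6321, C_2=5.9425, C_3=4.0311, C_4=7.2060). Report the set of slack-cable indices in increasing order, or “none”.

2, 4

i=1: geometric 7.6322 vs commanded 7.6321 ⇒ taut
i=2: geometric 5.5000 vs commanded 5.9425 ⇒ slack
i=3: geometric 4.0311 vs commanded 4.0311 ⇒ taut
i=4: geometric 6.8007 vs commanded 7.2060 ⇒ slack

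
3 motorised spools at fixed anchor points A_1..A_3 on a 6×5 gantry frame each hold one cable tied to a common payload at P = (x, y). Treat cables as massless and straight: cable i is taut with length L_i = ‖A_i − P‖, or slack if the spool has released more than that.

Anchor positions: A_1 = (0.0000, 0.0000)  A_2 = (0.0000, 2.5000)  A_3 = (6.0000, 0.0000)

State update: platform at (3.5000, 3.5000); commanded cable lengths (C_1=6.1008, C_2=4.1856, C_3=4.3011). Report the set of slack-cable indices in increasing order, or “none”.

1, 2

i=1: geometric 4.9497 vs commanded 6.1008 ⇒ slack
i=2: geometric 3.6401 vs commanded 4.1856 ⇒ slack
i=3: geometric 4.3012 vs commanded 4.3011 ⇒ taut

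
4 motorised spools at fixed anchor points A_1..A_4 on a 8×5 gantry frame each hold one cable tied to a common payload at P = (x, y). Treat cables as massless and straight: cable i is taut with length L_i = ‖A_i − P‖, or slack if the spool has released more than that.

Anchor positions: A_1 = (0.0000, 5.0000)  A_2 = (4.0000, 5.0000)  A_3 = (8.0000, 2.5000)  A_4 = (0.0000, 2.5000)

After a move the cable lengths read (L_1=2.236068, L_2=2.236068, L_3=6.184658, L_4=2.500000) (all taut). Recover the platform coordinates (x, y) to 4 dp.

(2.0000, 4.0000)

circle eqns → linear via eq_j − eq_1; set c_j = A_j·A_j − L_j²
c_1 = 0.0000+25.0000−5.0000 = 20.0000
-8.0000·x + 0.0000·y = c_1−c_2 = -16.0000
-16.0000·x + 5.0000·y = c_1−c_3 = -12.0000
0.0000·x + 5.0000·y = c_1−c_4 = 20.0000
solve first two rows → x=2.0000, y=4.0000
check cable 4: ‖A_4−P‖² = 6.2500 ≈ L_4² = 6.2500 ✓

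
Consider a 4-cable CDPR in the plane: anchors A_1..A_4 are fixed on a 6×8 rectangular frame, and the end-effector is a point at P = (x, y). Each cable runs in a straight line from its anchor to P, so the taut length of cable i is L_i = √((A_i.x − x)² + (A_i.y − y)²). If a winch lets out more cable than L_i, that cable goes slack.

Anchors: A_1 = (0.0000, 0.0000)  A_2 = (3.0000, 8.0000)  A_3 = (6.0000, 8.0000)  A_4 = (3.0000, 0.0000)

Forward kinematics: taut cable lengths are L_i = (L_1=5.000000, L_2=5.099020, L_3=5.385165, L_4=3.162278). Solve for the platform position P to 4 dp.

(4.0000, 3.0000)

circle eqns → linear via eq_j − eq_1; set c_j = A_j·A_j − L_j²
c_1 = 0.0000+0.0000−25.0000 = -25.0000
-6.0000·x − 16.0000·y = c_1−c_2 = -72.0000
-12.0000·x − 16.0000·y = c_1−c_3 = -96.0000
-6.0000·x + 0.0000·y = c_1−c_4 = -24.0000
solve first two rows → x=4.0000, y=3.0000
check cable 4: ‖A_4−P‖² = 10.0000 ≈ L_4² = 10.0000 ✓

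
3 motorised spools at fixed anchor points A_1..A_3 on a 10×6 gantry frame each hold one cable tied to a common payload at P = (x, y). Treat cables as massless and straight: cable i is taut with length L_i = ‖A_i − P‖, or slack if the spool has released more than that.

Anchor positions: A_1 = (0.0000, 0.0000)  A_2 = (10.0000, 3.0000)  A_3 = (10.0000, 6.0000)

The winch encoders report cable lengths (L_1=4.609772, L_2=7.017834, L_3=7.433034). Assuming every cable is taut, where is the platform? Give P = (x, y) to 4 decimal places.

(3.0000, 3.5000)

expand ‖A_i−P‖²=L_i² and subtract eq 1 (c_i ≔ ‖A_i‖²−L_i²)
c_1 = 0.0000+0.0000−21.2500 = -21.2500
eq1−eq2 → [-20.0000  -6.0000]·P = -81.0000
eq1−eq3 → [-20.0000  -12.0000]·P = -102.0000
2×2 solve → P = (3.0000, 3.5000)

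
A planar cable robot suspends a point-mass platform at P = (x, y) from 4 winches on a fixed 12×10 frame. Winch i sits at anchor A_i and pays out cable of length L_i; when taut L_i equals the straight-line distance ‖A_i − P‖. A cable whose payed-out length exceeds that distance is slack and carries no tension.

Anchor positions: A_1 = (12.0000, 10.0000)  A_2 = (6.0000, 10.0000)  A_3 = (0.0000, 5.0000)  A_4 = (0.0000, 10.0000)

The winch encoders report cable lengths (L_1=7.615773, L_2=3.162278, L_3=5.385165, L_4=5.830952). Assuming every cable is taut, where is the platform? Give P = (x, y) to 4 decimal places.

(5.0000, 7.0000)

expand ‖A_i−P‖²=L_i² and subtract eq 1 (q_i ≔ ‖A_i‖²−L_i²)
q_1 = 144.0000+100.0000−58.0000 = 186.0000
eq1−eq2 → [12.0000  0.0000]·P = 60.0000
eq1−eq3 → [24.0000  10.0000]·P = 190.0000
eq1−eq4 → [24.0000  0.0000]·P = 120.0000
2×2 solve → P = (5.0000, 7.0000)
check cable 4: ‖A_4−P‖² = 34.0000 ≈ L_4² = 34.0000 ✓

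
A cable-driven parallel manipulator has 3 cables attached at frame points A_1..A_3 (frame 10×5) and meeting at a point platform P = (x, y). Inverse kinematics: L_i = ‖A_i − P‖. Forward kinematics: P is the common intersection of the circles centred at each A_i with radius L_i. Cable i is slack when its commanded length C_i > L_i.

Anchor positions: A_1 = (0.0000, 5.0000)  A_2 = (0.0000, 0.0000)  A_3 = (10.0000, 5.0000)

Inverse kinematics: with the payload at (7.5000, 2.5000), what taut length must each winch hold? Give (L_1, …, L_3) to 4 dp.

L_1: Δ = A_1−P = (-7.5000, 2.5000) → ‖Δ‖ = √62.5000 = 7.9057
L_2: Δ = A_2−P = (-7.5000, -2.5000) → ‖Δ‖ = √62.5000 = 7.9057
L_3: Δ = A_3−P = (2.5000, 2.5000) → ‖Δ‖ = √12.5000 = 3.5355

(7.9057, 7.9057, 3.5355)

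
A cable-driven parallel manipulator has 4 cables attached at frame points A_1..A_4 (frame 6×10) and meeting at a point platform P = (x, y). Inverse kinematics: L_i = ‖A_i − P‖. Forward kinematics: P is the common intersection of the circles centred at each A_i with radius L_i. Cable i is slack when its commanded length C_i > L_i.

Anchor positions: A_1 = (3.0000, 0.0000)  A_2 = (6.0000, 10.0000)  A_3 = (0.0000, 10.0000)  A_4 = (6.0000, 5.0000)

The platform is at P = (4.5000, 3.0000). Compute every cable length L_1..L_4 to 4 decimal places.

(3.3541, 7.1589, 8.3217, 2.5000)

L_1: Δ = A_1−P = (-1.5000, -3.0000) → ‖Δ‖ = √11.2500 = 3.3541
L_2: Δ = A_2−P = (1.5000, 7.0000) → ‖Δ‖ = √51.2500 = 7.1589
L_3: Δ = A_3−P = (-4.5000, 7.0000) → ‖Δ‖ = √69.2500 = 8.3217
L_4: Δ = A_4−P = (1.5000, 2.0000) → ‖Δ‖ = √6.2500 = 2.5000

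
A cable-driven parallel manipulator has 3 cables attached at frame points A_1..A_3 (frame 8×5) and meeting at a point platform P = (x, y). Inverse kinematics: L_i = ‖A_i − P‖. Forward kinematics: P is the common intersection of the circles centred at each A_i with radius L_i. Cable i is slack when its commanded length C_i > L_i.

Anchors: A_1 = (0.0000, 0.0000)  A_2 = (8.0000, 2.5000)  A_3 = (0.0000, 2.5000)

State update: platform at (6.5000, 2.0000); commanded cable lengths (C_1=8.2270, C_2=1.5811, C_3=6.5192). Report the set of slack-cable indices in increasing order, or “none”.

1

cable 1: √((-6.5000)²+(-2.0000)²)=6.8007, C_1=8.2270: slack
cable 2: √((1.5000)²+(0.5000)²)=1.5811, C_2=1.5811: taut
cable 3: √((-6.5000)²+(0.5000)²)=6.5192, C_3=6.5192: taut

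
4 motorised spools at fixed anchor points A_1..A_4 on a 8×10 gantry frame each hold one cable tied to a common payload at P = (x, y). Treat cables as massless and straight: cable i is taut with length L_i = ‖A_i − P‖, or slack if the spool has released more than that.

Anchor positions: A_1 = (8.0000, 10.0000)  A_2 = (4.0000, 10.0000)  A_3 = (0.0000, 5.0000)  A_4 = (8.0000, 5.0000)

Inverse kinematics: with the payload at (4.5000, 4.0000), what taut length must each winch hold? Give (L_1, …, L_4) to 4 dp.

L_1 = √((8.0000−4.5000)² + (10.0000−4.0000)²) = 6.9462
L_2 = √((4.0000−4.5000)² + (10.0000−4.0000)²) = 6.0208
L_3 = √((0.0000−4.5000)² + (5.0000−4.0000)²) = 4.6098
L_4 = √((8.0000−4.5000)² + (5.0000−4.0000)²) = 3.6401

(6.9462, 6.0208, 4.6098, 3.6401)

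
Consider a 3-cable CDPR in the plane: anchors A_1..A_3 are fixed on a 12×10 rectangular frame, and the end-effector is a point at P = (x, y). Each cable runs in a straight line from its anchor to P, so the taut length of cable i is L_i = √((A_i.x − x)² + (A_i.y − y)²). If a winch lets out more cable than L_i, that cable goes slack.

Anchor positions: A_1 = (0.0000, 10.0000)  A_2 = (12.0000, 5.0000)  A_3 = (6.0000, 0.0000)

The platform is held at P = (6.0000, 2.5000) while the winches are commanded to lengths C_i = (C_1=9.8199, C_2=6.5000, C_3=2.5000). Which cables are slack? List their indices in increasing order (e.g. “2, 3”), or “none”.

cable 1: √((-6.0000)²+(7.5000)²)=9.6047, C_1=9.8199: slack
cable 2: √((6.0000)²+(2.5000)²)=6.5000, C_2=6.5000: taut
cable 3: √((0.0000)²+(-2.5000)²)=2.5000, C_3=2.5000: taut

1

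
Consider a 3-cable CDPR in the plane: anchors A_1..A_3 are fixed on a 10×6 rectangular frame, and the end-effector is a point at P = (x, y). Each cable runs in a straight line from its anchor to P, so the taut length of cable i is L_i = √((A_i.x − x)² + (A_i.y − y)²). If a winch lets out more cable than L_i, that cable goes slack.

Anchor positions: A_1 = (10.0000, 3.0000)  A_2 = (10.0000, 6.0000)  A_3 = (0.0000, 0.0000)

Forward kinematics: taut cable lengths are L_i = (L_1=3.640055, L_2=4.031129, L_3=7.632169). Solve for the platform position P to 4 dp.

(6.5000, 4.0000)

each cable: (A_i−P)·(A_i−P) = L_i²; let k_i = ‖A_i‖²−L_i²
k_1 = 100.0000+9.0000−13.2500 = 95.7500
row 1: 0.0000x − 6.0000y = -24.0000  (k_2=119.7500)
row 2: 20.0000x + 6.0000y = 154.0000  (k_3=-58.2500)
Cramer on rows 1–2 → x = 6.5000, y = 4.0000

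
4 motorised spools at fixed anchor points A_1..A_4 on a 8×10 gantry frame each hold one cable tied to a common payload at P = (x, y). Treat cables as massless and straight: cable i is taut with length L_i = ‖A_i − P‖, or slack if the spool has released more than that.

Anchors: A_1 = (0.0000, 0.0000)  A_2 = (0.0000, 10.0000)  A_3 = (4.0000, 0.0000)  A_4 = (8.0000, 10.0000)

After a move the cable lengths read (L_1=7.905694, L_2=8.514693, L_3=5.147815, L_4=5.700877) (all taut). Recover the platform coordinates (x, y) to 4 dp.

(6.5000, 4.5000)

expand ‖A_i−P‖²=L_i² and subtract eq 1 (q_i ≔ ‖A_i‖²−L_i²)
q_1 = 0.0000+0.0000−62.5000 = -62.5000
eq1−eq2 → [0.0000  -20.0000]·P = -90.0000
eq1−eq3 → [-8.0000  0.0000]·P = -52.0000
eq1−eq4 → [-16.0000  -20.0000]·P = -194.0000
2×2 solve → P = (6.5000, 4.5000)
check cable 4: ‖A_4−P‖² = 32.5000 ≈ L_4² = 32.5000 ✓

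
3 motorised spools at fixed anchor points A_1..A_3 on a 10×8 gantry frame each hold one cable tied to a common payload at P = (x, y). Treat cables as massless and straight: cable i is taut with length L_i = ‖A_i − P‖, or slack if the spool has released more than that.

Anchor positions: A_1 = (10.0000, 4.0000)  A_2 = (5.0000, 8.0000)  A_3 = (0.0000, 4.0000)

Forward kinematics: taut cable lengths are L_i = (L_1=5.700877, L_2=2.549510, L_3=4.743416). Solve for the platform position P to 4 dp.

(4.5000, 5.5000)

circle eqns → linear via eq_j − eq_1; set q_j = A_j·A_j − L_j²
q_1 = 100.0000+16.0000−32.5000 = 83.5000
10.0000·x − 8.0000·y = q_1−q_2 = 1.0000
20.0000·x + 0.0000·y = q_1−q_3 = 90.0000
solve first two rows → x=4.5000, y=5.5000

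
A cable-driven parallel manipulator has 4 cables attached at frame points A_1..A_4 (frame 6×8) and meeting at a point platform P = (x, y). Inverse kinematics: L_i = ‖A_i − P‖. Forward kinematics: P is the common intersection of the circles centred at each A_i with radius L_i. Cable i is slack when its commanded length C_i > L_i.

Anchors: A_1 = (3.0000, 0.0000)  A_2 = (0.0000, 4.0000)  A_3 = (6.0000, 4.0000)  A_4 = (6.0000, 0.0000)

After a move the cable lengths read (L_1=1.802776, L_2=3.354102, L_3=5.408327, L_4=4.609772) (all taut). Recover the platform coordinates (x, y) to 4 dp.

each cable: (A_i−P)·(A_i−P) = L_i²; let c_i = ‖A_i‖²−L_i²
c_1 = 9.0000+0.0000−3.2500 = 5.7500
row 1: 6.0000x − 8.0000y = 1.0000  (c_2=4.7500)
row 2: -6.0000x − 8.0000y = -17.0000  (c_3=22.7500)
row 3: -6.0000x + 0.0000y = -9.0000  (c_4=14.7500)
Cramer on rows 1–2 → x = 1.5000, y = 1.0000
check cable 4: ‖A_4−P‖² = 21.2500 ≈ L_4² = 21.2500 ✓

(1.5000, 1.0000)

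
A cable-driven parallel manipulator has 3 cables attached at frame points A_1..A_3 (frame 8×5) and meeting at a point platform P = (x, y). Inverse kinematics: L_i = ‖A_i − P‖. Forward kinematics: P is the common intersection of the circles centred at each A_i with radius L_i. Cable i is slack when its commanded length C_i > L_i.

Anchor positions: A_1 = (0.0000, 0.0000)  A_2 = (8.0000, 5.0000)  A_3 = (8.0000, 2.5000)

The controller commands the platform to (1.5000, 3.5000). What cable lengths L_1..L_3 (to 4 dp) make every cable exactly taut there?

L_1: Δ = A_1−P = (-1.5000, -3.5000) → ‖Δ‖ = √14.5000 = 3.8079
L_2: Δ = A_2−P = (6.5000, 1.5000) → ‖Δ‖ = √44.5000 = 6.6708
L_3: Δ = A_3−P = (6.5000, -1.0000) → ‖Δ‖ = √43.2500 = 6.5765

(3.8079, 6.6708, 6.5765)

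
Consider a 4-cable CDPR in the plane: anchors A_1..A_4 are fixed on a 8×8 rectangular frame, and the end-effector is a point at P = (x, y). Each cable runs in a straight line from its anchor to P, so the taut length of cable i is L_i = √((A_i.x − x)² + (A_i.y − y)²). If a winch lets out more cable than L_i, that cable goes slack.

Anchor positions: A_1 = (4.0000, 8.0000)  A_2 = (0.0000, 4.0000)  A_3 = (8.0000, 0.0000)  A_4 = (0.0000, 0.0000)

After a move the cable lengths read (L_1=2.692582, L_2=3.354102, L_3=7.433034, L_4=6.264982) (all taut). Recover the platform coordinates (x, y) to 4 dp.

(3.0000, 5.5000)

each cable: (A_i−P)·(A_i−P) = L_i²; let k_i = ‖A_i‖²−L_i²
k_1 = 16.0000+64.0000−7.2500 = 72.7500
row 1: 8.0000x + 8.0000y = 68.0000  (k_2=4.7500)
row 2: -8.0000x + 16.0000y = 64.0000  (k_3=8.7500)
row 3: 8.0000x + 16.0000y = 112.0000  (k_4=-39.2500)
Cramer on rows 1–2 → x = 3.0000, y = 5.5000
check cable 4: ‖A_4−P‖² = 39.2500 ≈ L_4² = 39.2500 ✓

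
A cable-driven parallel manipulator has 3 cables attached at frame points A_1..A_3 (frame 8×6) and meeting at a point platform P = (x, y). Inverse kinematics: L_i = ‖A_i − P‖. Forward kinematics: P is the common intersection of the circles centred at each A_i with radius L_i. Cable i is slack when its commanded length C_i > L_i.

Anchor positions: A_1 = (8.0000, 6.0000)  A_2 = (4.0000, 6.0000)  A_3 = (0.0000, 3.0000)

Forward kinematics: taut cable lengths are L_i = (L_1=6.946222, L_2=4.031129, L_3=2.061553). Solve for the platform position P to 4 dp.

expand ‖A_i−P‖²=L_i² and subtract eq 1 (q_i ≔ ‖A_i‖²−L_i²)
q_1 = 64.0000+36.0000−48.2500 = 51.7500
eq1−eq2 → [8.0000  0.0000]·P = 16.0000
eq1−eq3 → [16.0000  6.0000]·P = 47.0000
2×2 solve → P = (2.0000, 2.5000)

(2.0000, 2.5000)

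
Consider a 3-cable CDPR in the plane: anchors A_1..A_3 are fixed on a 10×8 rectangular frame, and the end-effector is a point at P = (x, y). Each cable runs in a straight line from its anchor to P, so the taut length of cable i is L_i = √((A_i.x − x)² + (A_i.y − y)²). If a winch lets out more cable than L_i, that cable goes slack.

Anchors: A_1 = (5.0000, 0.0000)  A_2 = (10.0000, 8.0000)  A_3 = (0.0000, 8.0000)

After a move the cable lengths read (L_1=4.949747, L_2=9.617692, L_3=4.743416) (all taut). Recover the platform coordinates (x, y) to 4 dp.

(1.5000, 3.5000)

circle eqns → linear via eq_j − eq_1; set k_j = A_j·A_j − L_j²
k_1 = 25.0000+0.0000−24.5000 = 0.5000
-10.0000·x − 16.0000·y = k_1−k_2 = -71.0000
10.0000·x − 16.0000·y = k_1−k_3 = -41.0000
solve first two rows → x=1.5000, y=3.5000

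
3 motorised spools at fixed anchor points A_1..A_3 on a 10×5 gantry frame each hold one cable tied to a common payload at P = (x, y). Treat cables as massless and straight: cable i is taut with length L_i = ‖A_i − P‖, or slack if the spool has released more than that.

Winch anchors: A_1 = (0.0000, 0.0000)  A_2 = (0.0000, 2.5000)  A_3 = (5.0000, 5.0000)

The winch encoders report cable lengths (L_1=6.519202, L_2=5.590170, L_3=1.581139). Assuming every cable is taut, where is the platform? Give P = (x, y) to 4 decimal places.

(5.5000, 3.5000)

each cable: (A_i−P)·(A_i−P) = L_i²; let q_i = ‖A_i‖²−L_i²
q_1 = 0.0000+0.0000−42.5000 = -42.5000
row 1: 0.0000x − 5.0000y = -17.5000  (q_2=-25.0000)
row 2: -10.0000x − 10.0000y = -90.0000  (q_3=47.5000)
Cramer on rows 1–2 → x = 5.5000, y = 3.5000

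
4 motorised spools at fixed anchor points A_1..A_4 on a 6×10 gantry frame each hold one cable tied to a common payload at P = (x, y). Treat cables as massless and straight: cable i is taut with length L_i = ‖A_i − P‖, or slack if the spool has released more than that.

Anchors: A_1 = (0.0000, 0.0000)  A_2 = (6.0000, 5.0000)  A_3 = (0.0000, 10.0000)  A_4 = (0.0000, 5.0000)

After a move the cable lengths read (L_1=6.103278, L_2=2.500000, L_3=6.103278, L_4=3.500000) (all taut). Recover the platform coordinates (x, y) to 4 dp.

(3.5000, 5.0000)

expand ‖A_i−P‖²=L_i² and subtract eq 1 (c_i ≔ ‖A_i‖²−L_i²)
c_1 = 0.0000+0.0000−37.2500 = -37.2500
eq1−eq2 → [-12.0000  -10.0000]·P = -92.0000
eq1−eq3 → [0.0000  -20.0000]·P = -100.0000
eq1−eq4 → [0.0000  -10.0000]·P = -50.0000
2×2 solve → P = (3.5000, 5.0000)
check cable 4: ‖A_4−P‖² = 12.2500 ≈ L_4² = 12.2500 ✓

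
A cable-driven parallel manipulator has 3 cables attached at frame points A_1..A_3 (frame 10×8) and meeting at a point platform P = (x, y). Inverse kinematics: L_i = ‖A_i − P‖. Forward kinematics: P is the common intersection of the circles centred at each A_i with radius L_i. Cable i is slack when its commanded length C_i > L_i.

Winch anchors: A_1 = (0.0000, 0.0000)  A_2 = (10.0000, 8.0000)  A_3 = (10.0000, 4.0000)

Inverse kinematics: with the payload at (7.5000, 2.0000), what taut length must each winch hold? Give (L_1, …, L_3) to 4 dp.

L_1: Δ = A_1−P = (-7.5000, -2.0000) → ‖Δ‖ = √60.2500 = 7.7621
L_2: Δ = A_2−P = (2.5000, 6.0000) → ‖Δ‖ = √42.2500 = 6.5000
L_3: Δ = A_3−P = (2.5000, 2.0000) → ‖Δ‖ = √10.2500 = 3.2016

(7.7621, 6.5000, 3.2016)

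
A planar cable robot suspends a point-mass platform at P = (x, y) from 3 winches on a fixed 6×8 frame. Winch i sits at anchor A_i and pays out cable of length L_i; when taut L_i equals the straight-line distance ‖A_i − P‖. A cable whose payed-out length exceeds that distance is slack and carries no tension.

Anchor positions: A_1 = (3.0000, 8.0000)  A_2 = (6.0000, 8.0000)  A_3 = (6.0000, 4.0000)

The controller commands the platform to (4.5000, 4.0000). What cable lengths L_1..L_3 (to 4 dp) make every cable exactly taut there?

(4.2720, 4.2720, 1.5000)

L_1 = √((3.0000−4.5000)² + (8.0000−4.0000)²) = 4.2720
L_2 = √((6.0000−4.5000)² + (8.0000−4.0000)²) = 4.2720
L_3 = √((6.0000−4.5000)² + (4.0000−4.0000)²) = 1.5000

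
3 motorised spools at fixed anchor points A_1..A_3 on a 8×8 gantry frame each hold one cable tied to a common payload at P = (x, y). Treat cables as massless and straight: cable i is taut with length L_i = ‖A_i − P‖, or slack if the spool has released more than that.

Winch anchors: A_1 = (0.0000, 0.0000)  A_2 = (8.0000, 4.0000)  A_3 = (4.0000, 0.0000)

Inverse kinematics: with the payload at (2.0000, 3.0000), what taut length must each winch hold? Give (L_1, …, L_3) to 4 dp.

(3.6056, 6.0828, 3.6056)

L_1: Δ = A_1−P = (-2.0000, -3.0000) → ‖Δ‖ = √13.0000 = 3.6056
L_2: Δ = A_2−P = (6.0000, 1.0000) → ‖Δ‖ = √37.0000 = 6.0828
L_3: Δ = A_3−P = (2.0000, -3.0000) → ‖Δ‖ = √13.0000 = 3.6056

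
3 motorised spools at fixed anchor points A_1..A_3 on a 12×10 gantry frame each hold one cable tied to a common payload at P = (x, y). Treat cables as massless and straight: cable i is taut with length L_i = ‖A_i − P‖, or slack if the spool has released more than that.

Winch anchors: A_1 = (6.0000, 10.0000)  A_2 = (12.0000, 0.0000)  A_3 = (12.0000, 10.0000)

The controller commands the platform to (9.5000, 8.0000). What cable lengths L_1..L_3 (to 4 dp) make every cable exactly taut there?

(4.0311, 8.3815, 3.2016)

cable 1: Δx=-3.5000, Δy=2.0000; L_1 = √(Δx²+Δy²) = 4.0311
cable 2: Δx=2.5000, Δy=-8.0000; L_2 = √(Δx²+Δy²) = 8.3815
cable 3: Δx=2.5000, Δy=2.0000; L_3 = √(Δx²+Δy²) = 3.2016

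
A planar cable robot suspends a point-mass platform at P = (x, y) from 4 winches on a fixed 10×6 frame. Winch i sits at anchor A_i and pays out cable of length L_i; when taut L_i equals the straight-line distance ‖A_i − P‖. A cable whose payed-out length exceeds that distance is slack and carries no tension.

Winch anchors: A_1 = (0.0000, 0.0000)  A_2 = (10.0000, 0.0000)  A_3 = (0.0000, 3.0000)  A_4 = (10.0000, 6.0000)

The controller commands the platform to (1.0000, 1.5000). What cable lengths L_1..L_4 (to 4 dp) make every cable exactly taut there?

(1.8028, 9.1241, 1.8028, 10.0623)

cable 1: Δx=-1.0000, Δy=-1.5000; L_1 = √(Δx²+Δy²) = 1.8028
cable 2: Δx=9.0000, Δy=-1.5000; L_2 = √(Δx²+Δy²) = 9.1241
cable 3: Δx=-1.0000, Δy=1.5000; L_3 = √(Δx²+Δy²) = 1.8028
cable 4: Δx=9.0000, Δy=4.5000; L_4 = √(Δx²+Δy²) = 10.0623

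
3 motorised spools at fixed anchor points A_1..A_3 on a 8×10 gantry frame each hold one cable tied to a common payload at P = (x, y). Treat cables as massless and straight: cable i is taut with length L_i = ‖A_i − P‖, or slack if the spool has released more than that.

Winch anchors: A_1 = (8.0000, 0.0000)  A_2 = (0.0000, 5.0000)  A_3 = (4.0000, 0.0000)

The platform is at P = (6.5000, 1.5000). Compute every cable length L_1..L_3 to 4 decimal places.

L_1: Δ = A_1−P = (1.5000, -1.5000) → ‖Δ‖ = √4.5000 = 2.1213
L_2: Δ = A_2−P = (-6.5000, 3.5000) → ‖Δ‖ = √54.5000 = 7.3824
L_3: Δ = A_3−P = (-2.5000, -1.5000) → ‖Δ‖ = √8.5000 = 2.9155

(2.1213, 7.3824, 2.9155)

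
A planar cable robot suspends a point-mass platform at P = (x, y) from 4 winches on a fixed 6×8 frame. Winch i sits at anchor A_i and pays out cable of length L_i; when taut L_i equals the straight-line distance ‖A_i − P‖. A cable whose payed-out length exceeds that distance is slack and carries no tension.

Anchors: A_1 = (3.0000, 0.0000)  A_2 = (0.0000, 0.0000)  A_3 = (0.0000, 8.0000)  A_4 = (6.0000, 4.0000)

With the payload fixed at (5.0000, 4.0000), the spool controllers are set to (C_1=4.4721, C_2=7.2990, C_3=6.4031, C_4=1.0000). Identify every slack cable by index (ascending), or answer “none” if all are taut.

2

cable 1: L_1 = ‖A_1−P‖ = 4.4721;  C_1 = 4.4721 → taut
cable 2: L_2 = ‖A_2−P‖ = 6.4031;  C_2 = 7.2990 → slack
cable 3: L_3 = ‖A_3−P‖ = 6.4031;  C_3 = 6.4031 → taut
cable 4: L_4 = ‖A_4−P‖ = 1.0000;  C_4 = 1.0000 → taut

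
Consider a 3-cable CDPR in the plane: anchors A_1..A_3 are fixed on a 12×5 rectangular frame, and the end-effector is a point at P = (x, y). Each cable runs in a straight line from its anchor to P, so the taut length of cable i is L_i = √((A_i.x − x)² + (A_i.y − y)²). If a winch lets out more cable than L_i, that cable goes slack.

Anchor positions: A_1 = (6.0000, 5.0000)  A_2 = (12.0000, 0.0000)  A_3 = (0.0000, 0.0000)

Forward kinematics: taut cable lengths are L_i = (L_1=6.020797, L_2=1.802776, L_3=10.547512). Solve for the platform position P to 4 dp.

(10.5000, 1.0000)

expand ‖A_i−P‖²=L_i² and subtract eq 1 (c_i ≔ ‖A_i‖²−L_i²)
c_1 = 36.0000+25.0000−36.2500 = 24.7500
eq1−eq2 → [-12.0000  10.0000]·P = -116.0000
eq1−eq3 → [12.0000  10.0000]·P = 136.0000
2×2 solve → P = (10.5000, 1.0000)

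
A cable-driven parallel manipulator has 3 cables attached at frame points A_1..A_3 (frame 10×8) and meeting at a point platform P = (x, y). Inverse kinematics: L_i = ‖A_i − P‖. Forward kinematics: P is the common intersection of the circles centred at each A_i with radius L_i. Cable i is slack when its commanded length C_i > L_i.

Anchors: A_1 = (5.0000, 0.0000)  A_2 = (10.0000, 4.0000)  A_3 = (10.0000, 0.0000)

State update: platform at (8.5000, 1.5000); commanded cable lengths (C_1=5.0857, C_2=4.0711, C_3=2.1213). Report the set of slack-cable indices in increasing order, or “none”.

1, 2

cable 1: L_1 = ‖A_1−P‖ = 3.8079;  C_1 = 5.0857 → slack
cable 2: L_2 = ‖A_2−P‖ = 2.9155;  C_2 = 4.0711 → slack
cable 3: L_3 = ‖A_3−P‖ = 2.1213;  C_3 = 2.1213 → taut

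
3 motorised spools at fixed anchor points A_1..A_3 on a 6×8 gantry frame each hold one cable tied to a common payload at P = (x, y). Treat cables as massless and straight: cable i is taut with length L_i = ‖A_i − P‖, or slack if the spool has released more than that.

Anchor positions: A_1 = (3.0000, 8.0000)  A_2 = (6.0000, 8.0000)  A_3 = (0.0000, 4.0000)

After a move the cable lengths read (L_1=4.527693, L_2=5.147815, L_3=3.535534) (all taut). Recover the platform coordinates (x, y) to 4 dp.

circle eqns → linear via eq_j − eq_1; set c_j = A_j·A_j − L_j²
c_1 = 9.0000+64.0000−20.5000 = 52.5000
-6.0000·x + 0.0000·y = c_1−c_2 = -21.0000
6.0000·x + 8.0000·y = c_1−c_3 = 49.0000
solve first two rows → x=3.5000, y=3.5000

(3.5000, 3.5000)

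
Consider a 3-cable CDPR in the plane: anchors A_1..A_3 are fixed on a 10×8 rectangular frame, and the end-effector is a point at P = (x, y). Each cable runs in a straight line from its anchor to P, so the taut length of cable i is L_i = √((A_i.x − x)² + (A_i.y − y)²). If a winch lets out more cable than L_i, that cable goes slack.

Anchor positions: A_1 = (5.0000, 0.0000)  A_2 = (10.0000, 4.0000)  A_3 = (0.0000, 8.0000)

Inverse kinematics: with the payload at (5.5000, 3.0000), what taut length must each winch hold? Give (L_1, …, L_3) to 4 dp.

(3.0414, 4.6098, 7.4330)

L_1 = √((5.0000−5.5000)² + (0.0000−3.0000)²) = 3.0414
L_2 = √((10.0000−5.5000)² + (4.0000−3.0000)²) = 4.6098
L_3 = √((0.0000−5.5000)² + (8.0000−3.0000)²) = 7.4330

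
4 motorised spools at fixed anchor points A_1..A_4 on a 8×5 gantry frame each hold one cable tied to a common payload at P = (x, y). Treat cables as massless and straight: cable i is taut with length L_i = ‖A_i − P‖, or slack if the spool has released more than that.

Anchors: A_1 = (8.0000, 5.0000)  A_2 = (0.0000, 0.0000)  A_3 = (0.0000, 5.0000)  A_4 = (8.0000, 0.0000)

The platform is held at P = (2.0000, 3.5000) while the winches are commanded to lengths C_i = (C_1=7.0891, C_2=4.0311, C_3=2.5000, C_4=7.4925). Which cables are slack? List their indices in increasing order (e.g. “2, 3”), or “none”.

cable 1: L_1 = ‖A_1−P‖ = 6.1847;  C_1 = 7.0891 → slack
cable 2: L_2 = ‖A_2−P‖ = 4.0311;  C_2 = 4.0311 → taut
cable 3: L_3 = ‖A_3−P‖ = 2.5000;  C_3 = 2.5000 → taut
cable 4: L_4 = ‖A_4−P‖ = 6.9462;  C_4 = 7.4925 → slack

1, 4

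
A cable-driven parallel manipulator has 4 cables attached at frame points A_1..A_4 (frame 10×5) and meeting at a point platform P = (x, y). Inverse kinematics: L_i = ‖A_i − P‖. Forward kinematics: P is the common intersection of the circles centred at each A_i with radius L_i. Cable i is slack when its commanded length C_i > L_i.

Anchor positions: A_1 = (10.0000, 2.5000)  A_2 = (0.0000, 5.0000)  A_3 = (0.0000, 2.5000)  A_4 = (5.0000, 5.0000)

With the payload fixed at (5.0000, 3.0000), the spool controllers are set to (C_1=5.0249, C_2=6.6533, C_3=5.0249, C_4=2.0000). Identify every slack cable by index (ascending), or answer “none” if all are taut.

2

i=1: geometric 5.0249 vs commanded 5.0249 ⇒ taut
i=2: geometric 5.3852 vs commanded 6.6533 ⇒ slack
i=3: geometric 5.0249 vs commanded 5.0249 ⇒ taut
i=4: geometric 2.0000 vs commanded 2.0000 ⇒ taut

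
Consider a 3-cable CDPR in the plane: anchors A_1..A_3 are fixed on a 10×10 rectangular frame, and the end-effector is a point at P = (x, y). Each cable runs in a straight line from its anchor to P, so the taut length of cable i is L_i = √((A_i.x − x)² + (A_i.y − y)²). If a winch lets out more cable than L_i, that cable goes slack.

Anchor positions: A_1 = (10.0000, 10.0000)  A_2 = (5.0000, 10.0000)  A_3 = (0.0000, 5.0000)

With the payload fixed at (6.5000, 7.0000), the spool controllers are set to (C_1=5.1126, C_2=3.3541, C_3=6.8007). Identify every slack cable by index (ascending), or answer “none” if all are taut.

cable 1: √((3.5000)²+(3.0000)²)=4.6098, C_1=5.1126: slack
cable 2: √((-1.5000)²+(3.0000)²)=3.3541, C_2=3.3541: taut
cable 3: √((-6.5000)²+(-2.0000)²)=6.8007, C_3=6.8007: taut

1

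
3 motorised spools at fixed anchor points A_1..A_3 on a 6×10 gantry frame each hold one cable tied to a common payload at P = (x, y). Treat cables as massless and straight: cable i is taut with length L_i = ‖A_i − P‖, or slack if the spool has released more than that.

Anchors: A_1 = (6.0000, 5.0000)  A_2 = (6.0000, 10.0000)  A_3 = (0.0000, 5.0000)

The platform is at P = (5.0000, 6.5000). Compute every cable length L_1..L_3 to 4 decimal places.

L_1: Δ = A_1−P = (1.0000, -1.5000) → ‖Δ‖ = √3.2500 = 1.8028
L_2: Δ = A_2−P = (1.0000, 3.5000) → ‖Δ‖ = √13.2500 = 3.6401
L_3: Δ = A_3−P = (-5.0000, -1.5000) → ‖Δ‖ = √27.2500 = 5.2202

(1.8028, 3.6401, 5.2202)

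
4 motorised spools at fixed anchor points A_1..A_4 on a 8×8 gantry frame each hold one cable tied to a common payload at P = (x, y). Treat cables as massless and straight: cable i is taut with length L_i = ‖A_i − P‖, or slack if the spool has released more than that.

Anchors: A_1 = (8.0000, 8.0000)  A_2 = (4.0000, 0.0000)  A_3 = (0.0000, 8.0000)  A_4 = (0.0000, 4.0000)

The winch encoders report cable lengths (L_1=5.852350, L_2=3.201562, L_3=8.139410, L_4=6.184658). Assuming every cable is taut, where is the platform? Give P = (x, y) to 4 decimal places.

(6.0000, 2.5000)

each cable: (A_i−P)·(A_i−P) = L_i²; let q_i = ‖A_i‖²−L_i²
q_1 = 64.0000+64.0000−34.2500 = 93.7500
row 1: 8.0000x + 16.0000y = 88.0000  (q_2=5.7500)
row 2: 16.0000x + 0.0000y = 96.0000  (q_3=-2.2500)
row 3: 16.0000x + 8.0000y = 116.0000  (q_4=-22.2500)
Cramer on rows 1–2 → x = 6.0000, y = 2.5000
check cable 4: ‖A_4−P‖² = 38.2500 ≈ L_4² = 38.2500 ✓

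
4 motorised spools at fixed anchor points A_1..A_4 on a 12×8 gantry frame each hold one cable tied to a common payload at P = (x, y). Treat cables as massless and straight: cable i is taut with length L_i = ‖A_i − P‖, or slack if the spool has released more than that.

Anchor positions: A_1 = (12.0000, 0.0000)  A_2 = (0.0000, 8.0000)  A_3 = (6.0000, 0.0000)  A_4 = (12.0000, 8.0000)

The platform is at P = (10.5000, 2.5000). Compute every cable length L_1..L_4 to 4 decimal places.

(2.9155, 11.8533, 5.1478, 5.7009)

L_1: Δ = A_1−P = (1.5000, -2.5000) → ‖Δ‖ = √8.5000 = 2.9155
L_2: Δ = A_2−P = (-10.5000, 5.5000) → ‖Δ‖ = √140.5000 = 11.8533
L_3: Δ = A_3−P = (-4.5000, -2.5000) → ‖Δ‖ = √26.5000 = 5.1478
L_4: Δ = A_4−P = (1.5000, 5.5000) → ‖Δ‖ = √32.5000 = 5.7009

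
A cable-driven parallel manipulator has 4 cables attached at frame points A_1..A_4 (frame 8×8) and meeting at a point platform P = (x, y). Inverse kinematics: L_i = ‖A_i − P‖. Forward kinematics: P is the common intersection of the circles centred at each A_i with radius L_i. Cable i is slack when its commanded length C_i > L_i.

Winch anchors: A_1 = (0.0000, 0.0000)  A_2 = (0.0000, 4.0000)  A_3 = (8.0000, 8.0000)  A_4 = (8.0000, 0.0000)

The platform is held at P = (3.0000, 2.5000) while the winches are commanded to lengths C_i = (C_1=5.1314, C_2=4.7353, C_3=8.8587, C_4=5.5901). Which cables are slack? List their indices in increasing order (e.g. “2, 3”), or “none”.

cable 1: √((-3.0000)²+(-2.5000)²)=3.9051, C_1=5.1314: slack
cable 2: √((-3.0000)²+(1.5000)²)=3.3541, C_2=4.7353: slack
cable 3: √((5.0000)²+(5.5000)²)=7.4330, C_3=8.8587: slack
cable 4: √((5.0000)²+(-2.5000)²)=5.5902, C_4=5.5901: taut

1, 2, 3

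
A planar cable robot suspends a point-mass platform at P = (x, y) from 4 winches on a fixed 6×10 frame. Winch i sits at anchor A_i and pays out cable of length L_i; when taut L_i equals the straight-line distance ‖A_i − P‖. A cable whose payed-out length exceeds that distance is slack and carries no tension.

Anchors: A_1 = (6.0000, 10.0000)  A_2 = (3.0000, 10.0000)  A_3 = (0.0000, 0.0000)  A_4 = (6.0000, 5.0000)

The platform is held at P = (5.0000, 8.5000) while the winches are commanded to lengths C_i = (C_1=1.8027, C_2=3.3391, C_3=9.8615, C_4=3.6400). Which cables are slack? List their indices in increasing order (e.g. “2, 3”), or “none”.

2

cable 1: L_1 = ‖A_1−P‖ = 1.8028;  C_1 = 1.8027 → taut
cable 2: L_2 = ‖A_2−P‖ = 2.5000;  C_2 = 3.3391 → slack
cable 3: L_3 = ‖A_3−P‖ = 9.8615;  C_3 = 9.8615 → taut
cable 4: L_4 = ‖A_4−P‖ = 3.6401;  C_4 = 3.6400 → taut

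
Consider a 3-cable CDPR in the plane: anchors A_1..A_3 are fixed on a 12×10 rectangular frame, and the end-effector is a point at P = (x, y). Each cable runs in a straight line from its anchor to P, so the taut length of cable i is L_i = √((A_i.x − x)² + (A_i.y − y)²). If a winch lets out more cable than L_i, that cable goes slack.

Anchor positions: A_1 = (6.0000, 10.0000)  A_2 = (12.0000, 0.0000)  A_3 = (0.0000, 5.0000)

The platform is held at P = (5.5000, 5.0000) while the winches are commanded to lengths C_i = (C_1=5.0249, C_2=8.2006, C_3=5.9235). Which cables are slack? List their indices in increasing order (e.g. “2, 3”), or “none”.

3

cable 1: L_1 = ‖A_1−P‖ = 5.0249;  C_1 = 5.0249 → taut
cable 2: L_2 = ‖A_2−P‖ = 8.2006;  C_2 = 8.2006 → taut
cable 3: L_3 = ‖A_3−P‖ = 5.5000;  C_3 = 5.9235 → slack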